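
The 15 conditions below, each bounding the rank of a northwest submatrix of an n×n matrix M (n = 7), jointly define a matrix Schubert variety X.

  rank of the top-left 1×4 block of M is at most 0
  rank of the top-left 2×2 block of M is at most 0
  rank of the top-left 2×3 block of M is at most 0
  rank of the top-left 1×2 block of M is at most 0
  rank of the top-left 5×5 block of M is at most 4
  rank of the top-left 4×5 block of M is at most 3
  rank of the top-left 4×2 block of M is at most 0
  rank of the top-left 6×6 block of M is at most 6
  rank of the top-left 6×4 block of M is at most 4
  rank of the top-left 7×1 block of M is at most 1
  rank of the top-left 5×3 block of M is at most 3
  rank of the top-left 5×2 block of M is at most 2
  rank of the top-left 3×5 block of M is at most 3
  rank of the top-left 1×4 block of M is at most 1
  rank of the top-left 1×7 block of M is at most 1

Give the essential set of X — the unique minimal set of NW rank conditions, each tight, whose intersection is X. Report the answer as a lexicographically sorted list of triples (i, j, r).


Recovering R(i,j) via the rank-extension bound from the 15 conditions:

  0  0  0  0  1  1  1
  0  0  0  1  2  2  2
  0  0  1  2  3  3  3
  0  0  1  2  3  4  4
  1  1  2  3  4  5  5
  1  2  3  4  5  6  6
  1  2  3  4  5  6  7

hence w(1..7) = (5, 4, 3, 6, 1, 2, 7).

ℓ(w)=11; the 3 essential cells (i,j,r):

[(1, 4, 0), (2, 3, 0), (4, 2, 0)]


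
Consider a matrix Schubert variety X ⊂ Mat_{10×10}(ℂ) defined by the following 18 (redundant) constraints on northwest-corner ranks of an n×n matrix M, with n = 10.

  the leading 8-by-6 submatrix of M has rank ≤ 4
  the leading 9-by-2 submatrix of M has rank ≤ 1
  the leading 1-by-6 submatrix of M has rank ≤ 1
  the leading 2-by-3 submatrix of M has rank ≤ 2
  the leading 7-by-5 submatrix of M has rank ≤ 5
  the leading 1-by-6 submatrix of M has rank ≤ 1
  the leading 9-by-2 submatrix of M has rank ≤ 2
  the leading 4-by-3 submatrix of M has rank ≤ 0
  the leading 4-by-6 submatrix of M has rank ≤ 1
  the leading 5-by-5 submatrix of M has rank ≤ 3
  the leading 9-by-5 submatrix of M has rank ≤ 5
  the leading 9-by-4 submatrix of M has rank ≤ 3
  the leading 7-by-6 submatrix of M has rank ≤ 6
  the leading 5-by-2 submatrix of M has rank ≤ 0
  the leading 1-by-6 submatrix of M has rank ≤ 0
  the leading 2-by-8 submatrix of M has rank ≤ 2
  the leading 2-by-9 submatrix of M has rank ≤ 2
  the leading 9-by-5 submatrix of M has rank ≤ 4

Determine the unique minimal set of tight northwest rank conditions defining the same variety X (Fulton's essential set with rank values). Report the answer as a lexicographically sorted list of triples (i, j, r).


Recovering R(i,j) via the rank-extension bound from the 18 conditions:

  0 | 0 | 0 | 0 | 0 | 0 | 1 | 1 | 1 | 1
  0 | 0 | 0 | 1 | 1 | 1 | 2 | 2 | 2 | 2
  0 | 0 | 0 | 1 | 1 | 1 | 2 | 3 | 3 | 3
  0 | 0 | 0 | 1 | 1 | 1 | 2 | 3 | 4 | 4
  0 | 0 | 1 | 2 | 2 | 2 | 3 | 4 | 5 | 5
  1 | 1 | 2 | 3 | 3 | 3 | 4 | 5 | 6 | 6
  1 | 1 | 2 | 3 | 4 | 4 | 5 | 6 | 7 | 7
  1 | 1 | 2 | 3 | 4 | 4 | 5 | 6 | 7 | 8
  1 | 1 | 2 | 3 | 4 | 5 | 6 | 7 | 8 | 9
  1 | 2 | 3 | 4 | 5 | 6 | 7 | 8 | 9 | 10

reading off 1-entries of Δ²R: w = (7, 4, 8, 9, 3, 1, 5, 10, 6, 2).

Fulton essential set (6 of the 25 Rothe cells):

[(1, 6, 0), (4, 3, 0), (4, 6, 1), (5, 2, 0), (8, 6, 4), (9, 2, 1)]


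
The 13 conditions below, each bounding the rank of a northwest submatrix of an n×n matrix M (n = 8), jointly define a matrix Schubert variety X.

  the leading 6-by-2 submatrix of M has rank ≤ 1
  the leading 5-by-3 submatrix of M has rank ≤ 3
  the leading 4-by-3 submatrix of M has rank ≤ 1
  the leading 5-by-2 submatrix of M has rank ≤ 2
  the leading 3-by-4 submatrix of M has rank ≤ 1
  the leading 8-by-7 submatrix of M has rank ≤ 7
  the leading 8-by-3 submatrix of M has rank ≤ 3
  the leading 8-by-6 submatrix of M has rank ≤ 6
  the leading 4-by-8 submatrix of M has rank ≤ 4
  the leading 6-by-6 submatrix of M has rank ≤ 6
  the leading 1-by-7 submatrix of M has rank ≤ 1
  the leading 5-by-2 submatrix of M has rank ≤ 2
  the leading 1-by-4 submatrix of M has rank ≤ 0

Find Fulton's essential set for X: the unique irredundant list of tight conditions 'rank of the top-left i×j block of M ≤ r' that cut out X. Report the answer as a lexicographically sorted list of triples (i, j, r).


The tightest implied rank at each (i,j), from the 13 conditions:

  0 0 0 0 1 1 1 1
  1 1 1 1 2 2 2 2
  1 1 1 1 2 3 3 3
  1 1 1 2 3 4 4 4
  1 1 2 3 4 5 5 5
  1 1 2 3 4 5 6 6
  1 2 3 4 5 6 7 7
  1 2 3 4 5 6 7 8

so w = (5, 1, 6, 4, 3, 7, 2, 8).

Rothe diagram D(w) (11 cells), 4 SE-corners (essential conditions):

[(1, 4, 0), (3, 4, 1), (4, 3, 1), (6, 2, 1)]


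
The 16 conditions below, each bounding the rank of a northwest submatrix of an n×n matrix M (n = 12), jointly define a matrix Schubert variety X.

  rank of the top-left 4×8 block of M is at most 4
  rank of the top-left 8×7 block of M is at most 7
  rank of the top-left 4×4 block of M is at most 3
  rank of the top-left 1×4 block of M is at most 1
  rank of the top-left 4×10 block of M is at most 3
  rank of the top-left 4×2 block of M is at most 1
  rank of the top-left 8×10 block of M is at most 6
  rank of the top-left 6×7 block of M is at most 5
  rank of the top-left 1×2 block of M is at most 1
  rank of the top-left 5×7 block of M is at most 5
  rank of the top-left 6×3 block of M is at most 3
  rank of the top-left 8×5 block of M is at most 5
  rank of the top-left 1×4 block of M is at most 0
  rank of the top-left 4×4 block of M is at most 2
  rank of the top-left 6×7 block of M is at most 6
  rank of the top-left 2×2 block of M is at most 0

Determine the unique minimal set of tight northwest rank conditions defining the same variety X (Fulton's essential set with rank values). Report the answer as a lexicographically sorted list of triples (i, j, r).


Reconstructing r_w from the 16 given conditions:

  0, 0, 0, 0, 1, 1, 1, 1, 1, 1, 1, 1
  0, 0, 1, 1, 2, 2, 2, 2, 2, 2, 2, 2
  1, 1, 2, 2, 3, 3, 3, 3, 3, 3, 3, 3
  1, 1, 2, 2, 3, 3, 3, 3, 3, 3, 4, 4
  1, 2, 3, 3, 4, 4, 4, 4, 4, 4, 5, 5
  1, 2, 3, 4, 5, 5, 5, 5, 5, 5, 6, 6
  1, 2, 3, 4, 5, 6, 6, 6, 6, 6, 7, 7
  1, 2, 3, 4, 5, 6, 6, 6, 6, 6, 7, 8
  1, 2, 3, 4, 5, 6, 7, 7, 7, 7, 8, 9
  1, 2, 3, 4, 5, 6, 7, 8, 8, 8, 9, 10
  1, 2, 3, 4, 5, 6, 7, 8, 9, 9, 10, 11
  1, 2, 3, 4, 5, 6, 7, 8, 9, 10, 11, 12

the unique w with this rank table is (5, 3, 1, 11, 2, 4, 6, 12, 7, 8, 9, 10).

Rothe diagram D(w) (17 cells), 6 SE-corners (essential conditions):

[(1, 4, 0), (2, 2, 0), (4, 2, 1), (4, 4, 2), (4, 10, 3), (8, 10, 6)]


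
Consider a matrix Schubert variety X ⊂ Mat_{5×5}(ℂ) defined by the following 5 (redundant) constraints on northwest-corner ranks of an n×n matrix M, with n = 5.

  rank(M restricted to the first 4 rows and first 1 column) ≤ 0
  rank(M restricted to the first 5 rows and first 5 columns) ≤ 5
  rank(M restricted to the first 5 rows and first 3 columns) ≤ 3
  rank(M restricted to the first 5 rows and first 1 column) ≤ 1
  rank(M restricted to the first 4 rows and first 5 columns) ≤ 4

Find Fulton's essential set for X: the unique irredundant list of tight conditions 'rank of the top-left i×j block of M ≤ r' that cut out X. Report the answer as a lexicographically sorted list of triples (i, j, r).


Recovering R(i,j) via the rank-extension bound from the 5 conditions:

  0, 1, 1, 1, 1
  0, 1, 2, 2, 2
  0, 1, 2, 3, 3
  0, 1, 2, 3, 4
  1, 2, 3, 4, 5

second differences of R give the permutation w = (2, 3, 4, 5, 1).

ℓ(w)=4; the 1 essential cell (i,j,r):

[(4, 1, 0)]


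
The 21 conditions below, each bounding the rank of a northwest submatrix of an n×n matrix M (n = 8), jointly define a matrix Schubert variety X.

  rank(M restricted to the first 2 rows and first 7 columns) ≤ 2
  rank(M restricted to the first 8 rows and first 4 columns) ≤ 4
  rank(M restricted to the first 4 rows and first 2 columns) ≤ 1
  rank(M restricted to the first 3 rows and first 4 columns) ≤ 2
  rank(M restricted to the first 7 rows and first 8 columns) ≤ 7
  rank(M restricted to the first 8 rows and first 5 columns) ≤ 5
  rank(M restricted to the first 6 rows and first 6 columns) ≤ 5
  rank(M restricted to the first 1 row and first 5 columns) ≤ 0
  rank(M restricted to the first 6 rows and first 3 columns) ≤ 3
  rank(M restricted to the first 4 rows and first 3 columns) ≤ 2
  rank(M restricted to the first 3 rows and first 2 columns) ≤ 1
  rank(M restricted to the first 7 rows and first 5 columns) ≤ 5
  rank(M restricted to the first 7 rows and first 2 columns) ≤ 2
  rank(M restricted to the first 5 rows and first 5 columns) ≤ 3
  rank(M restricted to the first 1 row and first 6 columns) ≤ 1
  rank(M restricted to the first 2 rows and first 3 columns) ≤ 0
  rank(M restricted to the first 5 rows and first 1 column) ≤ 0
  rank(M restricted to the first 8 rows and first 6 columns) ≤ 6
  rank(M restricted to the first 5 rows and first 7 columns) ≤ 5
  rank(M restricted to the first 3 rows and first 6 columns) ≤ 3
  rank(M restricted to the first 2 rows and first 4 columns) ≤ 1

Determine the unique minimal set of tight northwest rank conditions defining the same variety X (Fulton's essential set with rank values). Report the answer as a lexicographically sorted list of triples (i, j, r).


Computing R[i][j] = min implied NW-rank bound (n=8, 21 conditions):

  R[1]: 0, 0, 0, 0, 0, 1, 1, 1
  R[2]: 0, 0, 0, 1, 1, 2, 2, 2
  R[3]: 0, 1, 1, 2, 2, 3, 3, 3
  R[4]: 0, 1, 2, 3, 3, 4, 4, 4
  R[5]: 0, 1, 2, 3, 3, 4, 5, 5
  R[6]: 1, 2, 3, 4, 4, 5, 6, 6
  R[7]: 1, 2, 3, 4, 5, 6, 7, 7
  R[8]: 1, 2, 3, 4, 5, 6, 7, 8

reading off 1-entries of Δ²R: w = (6, 4, 2, 3, 7, 1, 5, 8).

4 SE-corners of the 12-cell Rothe diagram give Ess(w):

[(1, 5, 0), (2, 3, 0), (5, 1, 0), (5, 5, 3)]


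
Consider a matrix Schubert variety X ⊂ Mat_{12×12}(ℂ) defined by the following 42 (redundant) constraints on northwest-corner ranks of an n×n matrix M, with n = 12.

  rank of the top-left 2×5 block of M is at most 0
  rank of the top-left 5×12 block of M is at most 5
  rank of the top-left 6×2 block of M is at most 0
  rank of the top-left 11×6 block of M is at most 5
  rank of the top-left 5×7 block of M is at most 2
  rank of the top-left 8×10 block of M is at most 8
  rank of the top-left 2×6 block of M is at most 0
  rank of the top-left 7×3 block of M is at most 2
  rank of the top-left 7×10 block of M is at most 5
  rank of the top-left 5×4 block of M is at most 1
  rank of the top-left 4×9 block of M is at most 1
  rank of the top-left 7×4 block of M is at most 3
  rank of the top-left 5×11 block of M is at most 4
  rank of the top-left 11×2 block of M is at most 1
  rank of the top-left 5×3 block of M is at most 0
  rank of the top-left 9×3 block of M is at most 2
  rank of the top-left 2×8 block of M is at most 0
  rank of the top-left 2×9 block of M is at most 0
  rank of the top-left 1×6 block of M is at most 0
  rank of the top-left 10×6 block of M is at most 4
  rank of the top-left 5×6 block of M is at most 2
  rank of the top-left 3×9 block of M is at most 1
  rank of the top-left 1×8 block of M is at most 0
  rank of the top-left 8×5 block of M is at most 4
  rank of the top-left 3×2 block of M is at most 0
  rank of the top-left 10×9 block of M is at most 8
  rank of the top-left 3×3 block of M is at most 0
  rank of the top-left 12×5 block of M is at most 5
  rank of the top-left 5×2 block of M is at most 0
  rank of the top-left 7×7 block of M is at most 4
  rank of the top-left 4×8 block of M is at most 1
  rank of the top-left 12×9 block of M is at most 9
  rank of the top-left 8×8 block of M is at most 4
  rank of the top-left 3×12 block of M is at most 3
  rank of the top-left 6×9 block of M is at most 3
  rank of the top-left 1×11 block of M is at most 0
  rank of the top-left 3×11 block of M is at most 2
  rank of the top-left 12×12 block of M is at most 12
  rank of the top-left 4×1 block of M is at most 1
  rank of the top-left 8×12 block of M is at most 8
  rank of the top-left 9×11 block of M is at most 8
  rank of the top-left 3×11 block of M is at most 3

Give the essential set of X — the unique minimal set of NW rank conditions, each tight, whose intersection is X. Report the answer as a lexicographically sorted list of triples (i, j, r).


Computing R[i][j] = min implied NW-rank bound (n=12, 42 conditions):

  row 1: 0 0 0 0 0 0 0 0 0 0 0 1
  row 2: 0 0 0 0 0 0 0 0 0 1 1 2
  row 3: 0 0 0 1 1 1 1 1 1 2 2 3
  row 4: 0 0 0 1 1 1 1 1 1 2 3 4
  row 5: 0 0 0 1 2 2 2 2 2 3 4 5
  row 6: 0 0 1 2 3 3 3 3 3 4 5 6
  row 7: 1 1 2 3 4 4 4 4 4 5 6 7
  row 8: 1 1 2 3 4 4 4 4 5 6 7 8
  row 9: 1 1 2 3 4 4 5 5 6 7 8 9
  row 10: 1 1 2 3 4 4 5 6 7 8 9 10
  row 11: 1 1 2 3 4 5 6 7 8 9 10 11
  row 12: 1 2 3 4 5 6 7 8 9 10 11 12

giving w = (12, 10, 4, 11, 5, 3, 1, 9, 7, 8, 6, 2) via Δ²R.

Fulton essential set (8 of the 45 Rothe cells):

[(1, 11, 0), (2, 9, 0), (4, 9, 1), (5, 3, 0), (6, 2, 0), (8, 8, 4), (10, 6, 4), (11, 2, 1)]


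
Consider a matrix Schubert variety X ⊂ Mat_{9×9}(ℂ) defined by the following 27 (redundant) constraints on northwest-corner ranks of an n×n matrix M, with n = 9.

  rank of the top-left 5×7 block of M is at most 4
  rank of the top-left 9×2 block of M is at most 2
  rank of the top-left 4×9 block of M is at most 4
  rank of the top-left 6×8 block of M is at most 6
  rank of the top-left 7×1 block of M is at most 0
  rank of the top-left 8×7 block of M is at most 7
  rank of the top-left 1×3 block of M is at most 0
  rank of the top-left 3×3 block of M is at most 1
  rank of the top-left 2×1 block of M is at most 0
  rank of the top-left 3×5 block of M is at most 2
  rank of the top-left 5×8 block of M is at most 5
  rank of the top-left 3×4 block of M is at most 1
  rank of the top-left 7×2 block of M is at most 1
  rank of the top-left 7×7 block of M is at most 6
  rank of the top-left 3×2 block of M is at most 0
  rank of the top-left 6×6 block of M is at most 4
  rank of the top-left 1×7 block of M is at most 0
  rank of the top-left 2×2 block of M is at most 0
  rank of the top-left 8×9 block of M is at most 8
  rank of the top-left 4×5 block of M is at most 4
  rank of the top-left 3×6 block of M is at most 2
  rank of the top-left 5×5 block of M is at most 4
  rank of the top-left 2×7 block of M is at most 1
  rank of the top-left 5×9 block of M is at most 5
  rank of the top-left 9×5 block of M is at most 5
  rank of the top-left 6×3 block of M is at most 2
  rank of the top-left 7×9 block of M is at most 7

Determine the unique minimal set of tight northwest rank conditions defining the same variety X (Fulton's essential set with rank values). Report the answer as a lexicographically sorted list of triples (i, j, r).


Reconstructing r_w from the 27 given conditions:

  R[1]: 0 0 0 0 0 0 0 1 1
  R[2]: 0 0 1 1 1 1 1 2 2
  R[3]: 0 0 1 1 2 2 2 3 3
  R[4]: 0 1 2 2 3 3 3 4 4
  R[5]: 0 1 2 3 4 4 4 5 5
  R[6]: 0 1 2 3 4 4 5 6 6
  R[7]: 0 1 2 3 4 5 6 7 7
  R[8]: 1 2 3 4 5 6 7 8 8
  R[9]: 1 2 3 4 5 6 7 8 9

hence w(1..9) = (8, 3, 5, 2, 4, 7, 6, 1, 9).

Fulton essential set (5 of the 17 Rothe cells):

[(1, 7, 0), (3, 2, 0), (3, 4, 1), (6, 6, 4), (7, 1, 0)]


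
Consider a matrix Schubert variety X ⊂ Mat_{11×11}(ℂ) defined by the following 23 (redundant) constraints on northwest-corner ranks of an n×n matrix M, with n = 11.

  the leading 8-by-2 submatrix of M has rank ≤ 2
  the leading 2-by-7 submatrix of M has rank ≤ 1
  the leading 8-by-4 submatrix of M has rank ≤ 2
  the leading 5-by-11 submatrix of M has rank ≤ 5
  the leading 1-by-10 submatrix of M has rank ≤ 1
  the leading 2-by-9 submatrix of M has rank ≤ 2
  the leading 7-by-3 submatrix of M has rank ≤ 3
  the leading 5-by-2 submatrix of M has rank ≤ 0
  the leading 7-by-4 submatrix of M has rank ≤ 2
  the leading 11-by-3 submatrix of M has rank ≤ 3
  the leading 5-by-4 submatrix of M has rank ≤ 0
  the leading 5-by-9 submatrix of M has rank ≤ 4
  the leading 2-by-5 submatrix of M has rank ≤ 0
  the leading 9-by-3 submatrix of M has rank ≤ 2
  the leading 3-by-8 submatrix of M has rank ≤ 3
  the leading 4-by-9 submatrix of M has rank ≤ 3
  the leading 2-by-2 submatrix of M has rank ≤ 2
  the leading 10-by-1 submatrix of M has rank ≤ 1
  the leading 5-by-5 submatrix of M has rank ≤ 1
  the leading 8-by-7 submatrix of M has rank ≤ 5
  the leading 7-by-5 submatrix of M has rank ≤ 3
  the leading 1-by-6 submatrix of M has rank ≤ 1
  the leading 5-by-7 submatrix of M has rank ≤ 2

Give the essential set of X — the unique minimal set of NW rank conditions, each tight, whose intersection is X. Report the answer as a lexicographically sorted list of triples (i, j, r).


Propagating the 23 rank bounds to every northwest block:

  i=1: 0 | 0 | 0 | 0 | 0 | 1 | 1 | 1 | 1 | 1 | 1
  i=2: 0 | 0 | 0 | 0 | 0 | 1 | 1 | 2 | 2 | 2 | 2
  i=3: 0 | 0 | 0 | 0 | 1 | 2 | 2 | 3 | 3 | 3 | 3
  i=4: 0 | 0 | 0 | 0 | 1 | 2 | 2 | 3 | 3 | 4 | 4
  i=5: 0 | 0 | 0 | 0 | 1 | 2 | 2 | 3 | 4 | 5 | 5
  i=6: 1 | 1 | 1 | 1 | 2 | 3 | 3 | 4 | 5 | 6 | 6
  i=7: 1 | 2 | 2 | 2 | 3 | 4 | 4 | 5 | 6 | 7 | 7
  i=8: 1 | 2 | 2 | 2 | 3 | 4 | 5 | 6 | 7 | 8 | 8
  i=9: 1 | 2 | 2 | 3 | 4 | 5 | 6 | 7 | 8 | 9 | 9
  i=10: 1 | 2 | 3 | 4 | 5 | 6 | 7 | 8 | 9 | 10 | 10
  i=11: 1 | 2 | 3 | 4 | 5 | 6 | 7 | 8 | 9 | 10 | 11

reading off 1-entries of Δ²R: w = (6, 8, 5, 10, 9, 1, 2, 7, 4, 3, 11).

|D(w)|=29, |Ess(w)|=7:

[(2, 5, 0), (2, 7, 1), (4, 9, 3), (5, 4, 0), (5, 7, 2), (8, 4, 2), (9, 3, 2)]


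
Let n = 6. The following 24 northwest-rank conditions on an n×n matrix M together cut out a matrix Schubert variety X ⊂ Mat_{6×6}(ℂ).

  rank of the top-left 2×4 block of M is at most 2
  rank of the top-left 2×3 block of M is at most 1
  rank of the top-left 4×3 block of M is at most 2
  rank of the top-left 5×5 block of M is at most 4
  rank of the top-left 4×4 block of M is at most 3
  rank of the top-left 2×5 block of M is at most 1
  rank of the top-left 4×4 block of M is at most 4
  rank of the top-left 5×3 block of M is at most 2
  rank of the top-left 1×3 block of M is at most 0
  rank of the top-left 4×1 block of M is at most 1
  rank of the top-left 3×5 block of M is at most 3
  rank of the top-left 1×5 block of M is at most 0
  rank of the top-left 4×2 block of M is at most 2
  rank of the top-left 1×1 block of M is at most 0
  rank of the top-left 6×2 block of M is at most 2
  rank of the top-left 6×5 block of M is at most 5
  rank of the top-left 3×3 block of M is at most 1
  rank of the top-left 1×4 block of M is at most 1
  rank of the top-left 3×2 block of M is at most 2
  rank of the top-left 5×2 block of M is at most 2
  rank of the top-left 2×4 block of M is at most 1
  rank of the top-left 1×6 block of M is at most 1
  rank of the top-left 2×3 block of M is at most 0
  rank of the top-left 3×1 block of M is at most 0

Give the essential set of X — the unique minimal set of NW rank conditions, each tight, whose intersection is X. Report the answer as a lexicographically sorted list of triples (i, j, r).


Reconstructing r_w from the 24 given conditions:

  i=1: 0  0  0  0  0  1
  i=2: 0  0  0  1  1  2
  i=3: 0  1  1  2  2  3
  i=4: 1  2  2  3  3  4
  i=5: 1  2  2  3  4  5
  i=6: 1  2  3  4  5  6

hence w(1..6) = (6, 4, 2, 1, 5, 3).

D(w) has 10 cells with 4 SE-corners; essential set:

[(1, 5, 0), (2, 3, 0), (3, 1, 0), (5, 3, 2)]


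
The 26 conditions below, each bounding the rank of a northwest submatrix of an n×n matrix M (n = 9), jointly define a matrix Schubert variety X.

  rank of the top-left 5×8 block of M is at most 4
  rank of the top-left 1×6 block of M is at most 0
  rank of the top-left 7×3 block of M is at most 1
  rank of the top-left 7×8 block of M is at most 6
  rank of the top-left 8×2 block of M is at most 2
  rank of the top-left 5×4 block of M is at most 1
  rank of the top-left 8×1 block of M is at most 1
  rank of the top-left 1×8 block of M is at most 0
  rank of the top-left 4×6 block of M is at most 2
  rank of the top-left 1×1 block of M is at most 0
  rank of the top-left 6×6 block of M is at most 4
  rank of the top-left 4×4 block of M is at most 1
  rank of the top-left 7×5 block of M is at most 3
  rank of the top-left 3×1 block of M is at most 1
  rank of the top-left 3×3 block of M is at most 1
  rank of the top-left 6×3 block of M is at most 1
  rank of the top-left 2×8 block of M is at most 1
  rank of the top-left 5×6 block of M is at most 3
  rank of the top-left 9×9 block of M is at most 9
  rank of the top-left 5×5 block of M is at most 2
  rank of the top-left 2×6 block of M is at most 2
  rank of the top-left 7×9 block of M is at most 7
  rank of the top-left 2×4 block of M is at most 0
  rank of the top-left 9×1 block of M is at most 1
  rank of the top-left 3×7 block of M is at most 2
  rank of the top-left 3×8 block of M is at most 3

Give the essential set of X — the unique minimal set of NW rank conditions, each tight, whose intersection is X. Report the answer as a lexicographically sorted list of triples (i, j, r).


Computing R[i][j] = min implied NW-rank bound (n=9, 26 conditions):

  0  0  0  0  0  0  0  0  1
  0  0  0  0  1  1  1  1  2
  1  1  1  1  2  2  2  2  3
  1  1  1  1  2  2  3  3  4
  1  1  1  1  2  3  4  4  5
  1  1  1  2  3  4  5  5  6
  1  1  1  2  3  4  5  6  7
  1  2  2  3  4  5  6  7  8
  1  2  3  4  5  6  7  8  9

the unique w with this rank table is (9, 5, 1, 7, 6, 4, 8, 2, 3).

|D(w)|=23, |Ess(w)|=5:

[(1, 8, 0), (2, 4, 0), (4, 6, 2), (5, 4, 1), (7, 3, 1)]


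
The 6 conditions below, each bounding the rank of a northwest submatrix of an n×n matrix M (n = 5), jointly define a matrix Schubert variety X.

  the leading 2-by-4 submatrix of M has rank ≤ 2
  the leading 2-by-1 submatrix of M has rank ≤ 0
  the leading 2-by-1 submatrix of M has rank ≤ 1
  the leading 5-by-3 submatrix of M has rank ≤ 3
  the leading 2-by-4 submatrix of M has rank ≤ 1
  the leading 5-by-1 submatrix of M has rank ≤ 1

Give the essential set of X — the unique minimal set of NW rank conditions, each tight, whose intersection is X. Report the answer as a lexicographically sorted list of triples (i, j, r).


Rank table r_w(5×5) implied by the 6 constraints:

  0  1  1  1  1
  0  1  1  1  2
  1  2  2  2  3
  1  2  3  3  4
  1  2  3  4  5

giving w = (2, 5, 1, 3, 4) via Δ²R.

D(w) has 4 cells with 2 SE-corners; essential set:

[(2, 1, 0), (2, 4, 1)]


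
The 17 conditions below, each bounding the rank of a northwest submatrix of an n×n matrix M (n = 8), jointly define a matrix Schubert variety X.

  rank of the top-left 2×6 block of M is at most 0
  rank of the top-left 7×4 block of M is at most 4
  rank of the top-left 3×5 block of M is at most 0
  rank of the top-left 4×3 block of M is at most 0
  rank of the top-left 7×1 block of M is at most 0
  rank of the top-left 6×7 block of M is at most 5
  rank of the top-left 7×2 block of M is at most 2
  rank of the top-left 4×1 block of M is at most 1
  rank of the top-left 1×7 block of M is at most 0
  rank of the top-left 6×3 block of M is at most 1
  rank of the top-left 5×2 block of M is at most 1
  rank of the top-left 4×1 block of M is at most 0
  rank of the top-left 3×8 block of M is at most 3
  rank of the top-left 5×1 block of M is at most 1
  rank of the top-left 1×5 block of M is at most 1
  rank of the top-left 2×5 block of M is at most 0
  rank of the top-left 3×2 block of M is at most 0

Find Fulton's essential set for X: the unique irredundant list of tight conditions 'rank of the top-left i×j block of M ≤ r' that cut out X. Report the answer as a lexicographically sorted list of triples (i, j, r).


Reconstructing r_w from the 17 given conditions:

  row 1: 0, 0, 0, 0, 0, 0, 0, 1
  row 2: 0, 0, 0, 0, 0, 0, 1, 2
  row 3: 0, 0, 0, 0, 0, 1, 2, 3
  row 4: 0, 0, 0, 1, 1, 2, 3, 4
  row 5: 0, 1, 1, 2, 2, 3, 4, 5
  row 6: 0, 1, 1, 2, 3, 4, 5, 6
  row 7: 0, 1, 2, 3, 4, 5, 6, 7
  row 8: 1, 2, 3, 4, 5, 6, 7, 8

the unique w with this rank table is (8, 7, 6, 4, 2, 5, 3, 1).

6 SE-corners of the 25-cell Rothe diagram give Ess(w):

[(1, 7, 0), (2, 6, 0), (3, 5, 0), (4, 3, 0), (6, 3, 1), (7, 1, 0)]


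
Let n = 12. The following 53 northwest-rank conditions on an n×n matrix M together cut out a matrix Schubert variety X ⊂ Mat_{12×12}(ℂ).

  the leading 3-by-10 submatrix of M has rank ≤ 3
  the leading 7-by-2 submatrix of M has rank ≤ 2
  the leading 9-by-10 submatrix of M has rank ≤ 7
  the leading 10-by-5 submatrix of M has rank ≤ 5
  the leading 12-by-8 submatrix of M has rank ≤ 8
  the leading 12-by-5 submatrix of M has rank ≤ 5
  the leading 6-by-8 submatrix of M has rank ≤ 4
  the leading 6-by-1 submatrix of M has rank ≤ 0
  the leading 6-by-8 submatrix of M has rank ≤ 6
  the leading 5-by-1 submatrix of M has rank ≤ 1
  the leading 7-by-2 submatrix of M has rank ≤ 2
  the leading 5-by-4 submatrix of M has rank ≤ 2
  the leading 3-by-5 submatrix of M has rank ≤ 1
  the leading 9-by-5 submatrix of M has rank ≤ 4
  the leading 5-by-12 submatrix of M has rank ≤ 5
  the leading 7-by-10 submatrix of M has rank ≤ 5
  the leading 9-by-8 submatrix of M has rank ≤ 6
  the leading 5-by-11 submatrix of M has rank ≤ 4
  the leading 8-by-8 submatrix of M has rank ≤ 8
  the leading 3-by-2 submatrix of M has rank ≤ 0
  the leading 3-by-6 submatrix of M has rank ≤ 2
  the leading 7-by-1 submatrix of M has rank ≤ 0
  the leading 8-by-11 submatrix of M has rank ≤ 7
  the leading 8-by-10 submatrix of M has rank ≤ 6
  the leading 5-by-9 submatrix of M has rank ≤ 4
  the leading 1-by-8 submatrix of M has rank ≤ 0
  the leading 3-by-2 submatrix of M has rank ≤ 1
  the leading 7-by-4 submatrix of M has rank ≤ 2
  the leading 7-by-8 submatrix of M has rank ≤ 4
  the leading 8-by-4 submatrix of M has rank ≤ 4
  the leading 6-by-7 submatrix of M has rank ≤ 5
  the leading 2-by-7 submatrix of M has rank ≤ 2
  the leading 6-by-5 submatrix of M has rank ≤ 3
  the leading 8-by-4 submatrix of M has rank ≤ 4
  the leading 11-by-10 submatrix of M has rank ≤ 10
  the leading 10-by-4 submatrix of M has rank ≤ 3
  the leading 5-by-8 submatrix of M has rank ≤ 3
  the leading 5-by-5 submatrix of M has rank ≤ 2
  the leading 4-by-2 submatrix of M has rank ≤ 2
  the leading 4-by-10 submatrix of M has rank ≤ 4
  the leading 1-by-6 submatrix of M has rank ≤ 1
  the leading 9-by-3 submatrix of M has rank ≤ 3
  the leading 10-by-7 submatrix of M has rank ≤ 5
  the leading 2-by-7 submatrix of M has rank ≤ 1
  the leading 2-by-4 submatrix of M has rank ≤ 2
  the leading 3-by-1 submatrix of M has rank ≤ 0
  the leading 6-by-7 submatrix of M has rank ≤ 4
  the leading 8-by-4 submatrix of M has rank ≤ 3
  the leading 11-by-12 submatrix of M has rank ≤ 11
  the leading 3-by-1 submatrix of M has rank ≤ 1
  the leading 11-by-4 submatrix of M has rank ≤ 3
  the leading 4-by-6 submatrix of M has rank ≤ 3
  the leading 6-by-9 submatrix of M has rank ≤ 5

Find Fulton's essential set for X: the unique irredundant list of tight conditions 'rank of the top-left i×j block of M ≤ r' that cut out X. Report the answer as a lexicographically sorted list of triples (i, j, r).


Computing R[i][j] = min implied NW-rank bound (n=12, 53 conditions):

  i=1: 0  0  0  0  0  0  0  0  1  1  1  1
  i=2: 0  0  1  1  1  1  1  1  2  2  2  2
  i=3: 0  0  1  1  1  2  2  2  3  3  3  3
  i=4: 0  1  2  2  2  3  3  3  4  4  4  4
  i=5: 0  1  2  2  2  3  3  3  4  4  4  5
  i=6: 0  1  2  2  3  4  4  4  5  5  5  6
  i=7: 0  1  2  2  3  4  4  4  5  5  6  7
  i=8: 1  2  3  3  4  5  5  5  6  6  7  8
  i=9: 1  2  3  3  4  5  5  6  7  7  8  9
  i=10: 1  2  3  3  4  5  5  6  7  8  9  10
  i=11: 1  2  3  3  4  5  6  7  8  9  10  11
  i=12: 1  2  3  4  5  6  7  8  9  10  11  12

second differences of R give the permutation w = (9, 3, 6, 2, 12, 5, 11, 1, 8, 10, 7, 4).

D(w) has 34 cells with 12 SE-corners; essential set:

[(1, 8, 0), (3, 2, 0), (3, 5, 1), (5, 5, 2), (5, 8, 3), (5, 11, 4), (7, 1, 0), (7, 4, 2), (7, 8, 4), (7, 10, 5), (10, 7, 5), (11, 4, 3)]


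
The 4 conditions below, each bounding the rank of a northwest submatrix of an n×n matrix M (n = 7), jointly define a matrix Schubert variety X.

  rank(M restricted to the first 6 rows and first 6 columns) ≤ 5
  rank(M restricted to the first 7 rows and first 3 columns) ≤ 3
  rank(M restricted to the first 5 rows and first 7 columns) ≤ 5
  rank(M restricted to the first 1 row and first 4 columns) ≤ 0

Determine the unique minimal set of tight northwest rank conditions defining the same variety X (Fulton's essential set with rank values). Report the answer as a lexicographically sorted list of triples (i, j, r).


The tightest implied rank at each (i,j), from the 4 conditions:

  row 1: 0, 0, 0, 0, 1, 1, 1
  row 2: 1, 1, 1, 1, 2, 2, 2
  row 3: 1, 2, 2, 2, 3, 3, 3
  row 4: 1, 2, 3, 3, 4, 4, 4
  row 5: 1, 2, 3, 4, 5, 5, 5
  row 6: 1, 2, 3, 4, 5, 5, 6
  row 7: 1, 2, 3, 4, 5, 6, 7

hence w(1..7) = (5, 1, 2, 3, 4, 7, 6).

2 SE-corners of the 5-cell Rothe diagram give Ess(w):

[(1, 4, 0), (6, 6, 5)]


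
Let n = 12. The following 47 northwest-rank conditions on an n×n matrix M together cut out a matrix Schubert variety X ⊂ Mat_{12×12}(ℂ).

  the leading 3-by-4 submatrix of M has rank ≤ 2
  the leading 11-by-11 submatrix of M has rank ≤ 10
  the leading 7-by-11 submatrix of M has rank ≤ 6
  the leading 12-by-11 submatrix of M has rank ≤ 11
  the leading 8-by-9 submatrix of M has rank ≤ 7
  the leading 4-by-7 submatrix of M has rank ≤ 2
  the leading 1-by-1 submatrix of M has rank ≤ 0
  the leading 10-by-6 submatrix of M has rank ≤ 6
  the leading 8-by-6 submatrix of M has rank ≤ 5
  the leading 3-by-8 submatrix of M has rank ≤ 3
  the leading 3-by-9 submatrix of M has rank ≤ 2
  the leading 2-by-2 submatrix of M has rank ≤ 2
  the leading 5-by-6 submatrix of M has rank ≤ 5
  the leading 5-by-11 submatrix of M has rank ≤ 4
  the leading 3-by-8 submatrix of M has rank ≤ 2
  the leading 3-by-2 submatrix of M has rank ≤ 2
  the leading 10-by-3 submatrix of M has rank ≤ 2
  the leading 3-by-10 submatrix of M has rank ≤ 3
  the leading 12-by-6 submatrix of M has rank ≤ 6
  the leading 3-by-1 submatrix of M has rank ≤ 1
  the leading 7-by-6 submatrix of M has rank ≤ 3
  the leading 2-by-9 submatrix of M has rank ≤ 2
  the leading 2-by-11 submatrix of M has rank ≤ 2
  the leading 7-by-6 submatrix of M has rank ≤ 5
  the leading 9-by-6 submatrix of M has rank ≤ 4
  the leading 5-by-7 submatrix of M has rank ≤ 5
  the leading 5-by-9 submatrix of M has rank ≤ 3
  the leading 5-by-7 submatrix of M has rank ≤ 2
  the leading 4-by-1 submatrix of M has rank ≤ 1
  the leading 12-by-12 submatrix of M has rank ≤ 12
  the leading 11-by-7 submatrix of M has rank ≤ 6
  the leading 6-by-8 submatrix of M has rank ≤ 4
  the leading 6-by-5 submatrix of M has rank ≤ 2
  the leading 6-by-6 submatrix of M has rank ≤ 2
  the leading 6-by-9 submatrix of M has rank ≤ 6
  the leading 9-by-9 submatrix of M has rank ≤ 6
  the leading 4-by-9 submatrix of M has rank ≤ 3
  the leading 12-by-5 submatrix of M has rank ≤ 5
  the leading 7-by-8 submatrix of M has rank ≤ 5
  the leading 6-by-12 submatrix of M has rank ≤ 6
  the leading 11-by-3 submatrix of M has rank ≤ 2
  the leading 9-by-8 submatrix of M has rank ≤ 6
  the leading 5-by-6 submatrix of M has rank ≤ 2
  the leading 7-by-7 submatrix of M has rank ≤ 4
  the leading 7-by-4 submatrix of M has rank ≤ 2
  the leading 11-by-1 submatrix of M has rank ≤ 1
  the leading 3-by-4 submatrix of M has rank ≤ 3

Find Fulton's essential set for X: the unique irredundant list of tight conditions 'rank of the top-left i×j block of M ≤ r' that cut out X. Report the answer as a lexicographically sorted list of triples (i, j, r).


Rank table r_w(12×12) implied by the 47 constraints:

  i=1: 0, 1, 1, 1, 1, 1, 1, 1, 1, 1, 1, 1
  i=2: 1, 2, 2, 2, 2, 2, 2, 2, 2, 2, 2, 2
  i=3: 1, 2, 2, 2, 2, 2, 2, 2, 2, 3, 3, 3
  i=4: 1, 2, 2, 2, 2, 2, 2, 3, 3, 4, 4, 4
  i=5: 1, 2, 2, 2, 2, 2, 2, 3, 3, 4, 4, 5
  i=6: 1, 2, 2, 2, 2, 2, 3, 4, 4, 5, 5, 6
  i=7: 1, 2, 2, 2, 3, 3, 4, 5, 5, 6, 6, 7
  i=8: 1, 2, 2, 3, 4, 4, 5, 6, 6, 7, 7, 8
  i=9: 1, 2, 2, 3, 4, 4, 5, 6, 6, 7, 8, 9
  i=10: 1, 2, 2, 3, 4, 5, 6, 7, 7, 8, 9, 10
  i=11: 1, 2, 2, 3, 4, 5, 6, 7, 8, 9, 10, 11
  i=12: 1, 2, 3, 4, 5, 6, 7, 8, 9, 10, 11, 12

hence w(1..12) = (2, 1, 10, 8, 12, 7, 5, 4, 11, 6, 9, 3).

10 SE-corners of the 32-cell Rothe diagram give Ess(w):

[(1, 1, 0), (3, 9, 2), (5, 7, 2), (5, 9, 3), (5, 11, 4), (6, 6, 2), (7, 4, 2), (9, 6, 4), (9, 9, 6), (11, 3, 2)]


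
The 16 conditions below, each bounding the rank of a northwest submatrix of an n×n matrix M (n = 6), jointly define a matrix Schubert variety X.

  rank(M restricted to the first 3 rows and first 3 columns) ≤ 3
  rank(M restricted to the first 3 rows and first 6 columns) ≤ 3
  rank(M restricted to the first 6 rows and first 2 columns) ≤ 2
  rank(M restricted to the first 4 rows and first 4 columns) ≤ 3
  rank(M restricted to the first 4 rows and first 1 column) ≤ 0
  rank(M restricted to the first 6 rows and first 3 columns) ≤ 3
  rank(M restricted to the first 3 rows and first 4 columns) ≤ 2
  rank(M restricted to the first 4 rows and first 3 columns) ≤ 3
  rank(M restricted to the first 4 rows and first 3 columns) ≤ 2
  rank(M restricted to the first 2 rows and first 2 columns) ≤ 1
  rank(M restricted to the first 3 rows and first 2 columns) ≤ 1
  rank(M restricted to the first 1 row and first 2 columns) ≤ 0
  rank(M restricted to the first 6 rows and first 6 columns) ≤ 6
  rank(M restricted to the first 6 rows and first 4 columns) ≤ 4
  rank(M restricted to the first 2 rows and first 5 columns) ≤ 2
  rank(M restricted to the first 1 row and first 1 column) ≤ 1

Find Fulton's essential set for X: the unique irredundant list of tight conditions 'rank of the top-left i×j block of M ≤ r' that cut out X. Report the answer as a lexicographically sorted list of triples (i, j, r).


Propagating the 16 rank bounds to every northwest block:

  0, 0, 1, 1, 1, 1
  0, 1, 2, 2, 2, 2
  0, 1, 2, 2, 3, 3
  0, 1, 2, 3, 4, 4
  1, 2, 3, 4, 5, 5
  1, 2, 3, 4, 5, 6

the unique w with this rank table is (3, 2, 5, 4, 1, 6).

ℓ(w)=6; the 3 essential cells (i,j,r):

[(1, 2, 0), (3, 4, 2), (4, 1, 0)]


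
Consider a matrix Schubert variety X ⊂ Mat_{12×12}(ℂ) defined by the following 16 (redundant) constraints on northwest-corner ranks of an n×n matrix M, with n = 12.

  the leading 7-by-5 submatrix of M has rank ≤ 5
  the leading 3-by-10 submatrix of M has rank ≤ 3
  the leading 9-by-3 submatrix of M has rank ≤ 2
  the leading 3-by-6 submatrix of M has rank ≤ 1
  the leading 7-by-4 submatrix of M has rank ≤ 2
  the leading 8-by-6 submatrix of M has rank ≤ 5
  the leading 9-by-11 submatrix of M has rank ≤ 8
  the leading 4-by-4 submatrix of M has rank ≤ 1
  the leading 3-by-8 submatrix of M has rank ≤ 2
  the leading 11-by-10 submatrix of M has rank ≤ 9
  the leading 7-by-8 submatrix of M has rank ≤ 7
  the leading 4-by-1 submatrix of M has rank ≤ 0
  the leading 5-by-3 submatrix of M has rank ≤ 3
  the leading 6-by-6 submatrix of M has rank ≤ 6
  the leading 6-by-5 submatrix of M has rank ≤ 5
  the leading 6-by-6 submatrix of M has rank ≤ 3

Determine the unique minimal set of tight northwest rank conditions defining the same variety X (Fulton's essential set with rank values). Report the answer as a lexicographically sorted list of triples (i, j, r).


Recovering R(i,j) via the rank-extension bound from the 16 conditions:

  i=1: 0  1  1  1  1  1  1  1  1  1  1  1
  i=2: 0  1  1  1  1  1  2  2  2  2  2  2
  i=3: 0  1  1  1  1  1  2  2  3  3  3  3
  i=4: 0  1  1  1  2  2  3  3  4  4  4  4
  i=5: 1  2  2  2  3  3  4  4  5  5  5  5
  i=6: 1  2  2  2  3  3  4  5  6  6  6  6
  i=7: 1  2  2  2  3  4  5  6  7  7  7  7
  i=8: 1  2  2  3  4  5  6  7  8  8  8  8
  i=9: 1  2  2  3  4  5  6  7  8  8  8  9
  i=10: 1  2  3  4  5  6  7  8  9  9  9  10
  i=11: 1  2  3  4  5  6  7  8  9  9  10  11
  i=12: 1  2  3  4  5  6  7  8  9  10  11  12

giving w = (2, 7, 9, 5, 1, 8, 6, 4, 12, 3, 11, 10) via Δ²R.

D(w) has 25 cells with 9 SE-corners; essential set:

[(3, 6, 1), (3, 8, 2), (4, 1, 0), (4, 4, 1), (6, 6, 3), (7, 4, 2), (9, 3, 2), (9, 11, 8), (11, 10, 9)]


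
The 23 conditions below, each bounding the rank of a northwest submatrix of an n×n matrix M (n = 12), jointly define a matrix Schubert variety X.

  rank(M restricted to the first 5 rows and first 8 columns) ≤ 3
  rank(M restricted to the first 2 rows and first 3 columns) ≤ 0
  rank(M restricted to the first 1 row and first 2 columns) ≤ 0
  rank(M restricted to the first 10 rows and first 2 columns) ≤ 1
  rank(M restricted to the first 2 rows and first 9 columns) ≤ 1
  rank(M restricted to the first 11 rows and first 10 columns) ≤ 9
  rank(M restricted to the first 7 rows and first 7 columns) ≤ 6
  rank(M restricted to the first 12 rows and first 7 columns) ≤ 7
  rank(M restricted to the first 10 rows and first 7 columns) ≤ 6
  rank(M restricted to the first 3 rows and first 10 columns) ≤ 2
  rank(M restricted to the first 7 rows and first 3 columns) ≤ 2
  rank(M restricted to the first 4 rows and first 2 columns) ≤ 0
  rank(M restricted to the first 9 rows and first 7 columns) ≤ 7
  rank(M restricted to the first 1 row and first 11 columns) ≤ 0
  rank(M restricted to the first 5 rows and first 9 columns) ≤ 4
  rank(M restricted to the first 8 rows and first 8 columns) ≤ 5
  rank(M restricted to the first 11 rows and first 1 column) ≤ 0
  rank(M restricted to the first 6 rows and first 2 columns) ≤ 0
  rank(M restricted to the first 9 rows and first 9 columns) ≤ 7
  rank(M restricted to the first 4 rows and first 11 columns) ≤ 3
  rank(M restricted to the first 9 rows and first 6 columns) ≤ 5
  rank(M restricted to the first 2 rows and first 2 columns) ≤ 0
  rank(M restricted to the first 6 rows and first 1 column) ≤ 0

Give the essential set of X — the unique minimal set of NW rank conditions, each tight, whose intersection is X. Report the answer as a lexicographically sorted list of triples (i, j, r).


Recovering R(i,j) via the rank-extension bound from the 23 conditions:

  R[1]: 0 | 0 | 0 | 0 | 0 | 0 | 0 | 0 | 0 | 0 | 0 | 1
  R[2]: 0 | 0 | 0 | 1 | 1 | 1 | 1 | 1 | 1 | 1 | 1 | 2
  R[3]: 0 | 0 | 1 | 2 | 2 | 2 | 2 | 2 | 2 | 2 | 2 | 3
  R[4]: 0 | 0 | 1 | 2 | 3 | 3 | 3 | 3 | 3 | 3 | 3 | 4
  R[5]: 0 | 0 | 1 | 2 | 3 | 3 | 3 | 3 | 4 | 4 | 4 | 5
  R[6]: 0 | 0 | 1 | 2 | 3 | 4 | 4 | 4 | 5 | 5 | 5 | 6
  R[7]: 0 | 1 | 2 | 3 | 4 | 5 | 5 | 5 | 6 | 6 | 6 | 7
  R[8]: 0 | 1 | 2 | 3 | 4 | 5 | 5 | 5 | 6 | 7 | 7 | 8
  R[9]: 0 | 1 | 2 | 3 | 4 | 5 | 6 | 6 | 7 | 8 | 8 | 9
  R[10]: 0 | 1 | 2 | 3 | 4 | 5 | 6 | 7 | 8 | 9 | 9 | 10
  R[11]: 0 | 1 | 2 | 3 | 4 | 5 | 6 | 7 | 8 | 9 | 10 | 11
  R[12]: 1 | 2 | 3 | 4 | 5 | 6 | 7 | 8 | 9 | 10 | 11 | 12

hence w(1..12) = (12, 4, 3, 5, 9, 6, 2, 10, 7, 8, 11, 1).

D(w) has 32 cells with 6 SE-corners; essential set:

[(1, 11, 0), (2, 3, 0), (5, 8, 3), (6, 2, 0), (8, 8, 5), (11, 1, 0)]


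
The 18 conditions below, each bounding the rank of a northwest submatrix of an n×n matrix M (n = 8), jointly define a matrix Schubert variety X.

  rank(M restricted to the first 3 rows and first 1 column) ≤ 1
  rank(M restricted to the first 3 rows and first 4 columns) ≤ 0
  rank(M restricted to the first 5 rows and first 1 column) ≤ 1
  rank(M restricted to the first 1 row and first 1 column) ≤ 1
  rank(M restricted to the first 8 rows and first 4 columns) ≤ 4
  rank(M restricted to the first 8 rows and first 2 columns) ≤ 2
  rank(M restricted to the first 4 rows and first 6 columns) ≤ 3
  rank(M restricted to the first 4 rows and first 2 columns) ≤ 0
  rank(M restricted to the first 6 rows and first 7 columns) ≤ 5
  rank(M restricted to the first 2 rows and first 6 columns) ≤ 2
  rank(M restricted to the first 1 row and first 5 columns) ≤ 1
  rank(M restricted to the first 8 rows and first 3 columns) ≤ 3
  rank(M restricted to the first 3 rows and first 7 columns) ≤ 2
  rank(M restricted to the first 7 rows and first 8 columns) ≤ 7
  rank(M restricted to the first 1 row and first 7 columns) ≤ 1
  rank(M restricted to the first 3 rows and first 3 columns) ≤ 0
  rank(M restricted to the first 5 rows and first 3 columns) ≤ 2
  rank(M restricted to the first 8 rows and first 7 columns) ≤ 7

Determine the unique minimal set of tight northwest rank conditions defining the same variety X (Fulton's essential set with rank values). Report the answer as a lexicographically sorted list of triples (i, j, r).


Reconstructing r_w from the 18 given conditions:

  i=1: 0, 0, 0, 0, 1, 1, 1, 1
  i=2: 0, 0, 0, 0, 1, 2, 2, 2
  i=3: 0, 0, 0, 0, 1, 2, 2, 3
  i=4: 0, 0, 1, 1, 2, 3, 3, 4
  i=5: 1, 1, 2, 2, 3, 4, 4, 5
  i=6: 1, 2, 3, 3, 4, 5, 5, 6
  i=7: 1, 2, 3, 4, 5, 6, 6, 7
  i=8: 1, 2, 3, 4, 5, 6, 7, 8

reading off 1-entries of Δ²R: w = (5, 6, 8, 3, 1, 2, 4, 7).

Fulton essential set (3 of the 15 Rothe cells):

[(3, 4, 0), (3, 7, 2), (4, 2, 0)]
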